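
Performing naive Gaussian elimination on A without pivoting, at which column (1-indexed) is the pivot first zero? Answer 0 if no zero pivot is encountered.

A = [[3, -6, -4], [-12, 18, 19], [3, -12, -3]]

Naive forward elimination:
R2 <- R2 - (-4)*R1:  [  0  -6   3 ]
R3 <- R3 - (1)*R1:  [  0  -6   1 ]
R3 <- R3 - (1)*R2:  [  0   0  -2 ]
All pivots nonzero; naive elimination completes without hitting a zero pivot.

first zero-pivot column = 0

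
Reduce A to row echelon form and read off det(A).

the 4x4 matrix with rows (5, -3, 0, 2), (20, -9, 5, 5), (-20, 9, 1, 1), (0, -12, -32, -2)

Forward elimination:
R2 <- R2 - (4)*R1:  [  0   3   5  -3 ]
R3 <- R3 - (-4)*R1:  [  0  -3   1   9 ]
R3 <- R3 - (-1)*R2:  [ 0  0  6  6 ]
R4 <- R4 - (-4)*R2:  [   0    0  -12  -14 ]
R4 <- R4 - (-2)*R3:  [  0   0   0  -2 ]
Upper-triangular form:
[ 5  -3  0   2 ]
[ 0   3  5  -3 ]
[ 0   0  6   6 ]
[ 0   0  0  -2 ]
det(A) = (-1)^0 * (5) * (3) * (6) * (-2) = -180  (0 row swaps -> sign +1)

det(A) = -180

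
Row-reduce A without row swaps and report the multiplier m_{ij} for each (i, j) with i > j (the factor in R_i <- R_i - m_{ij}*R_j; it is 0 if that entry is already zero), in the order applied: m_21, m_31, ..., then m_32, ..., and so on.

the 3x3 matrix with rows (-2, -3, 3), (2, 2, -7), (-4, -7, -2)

Forward elimination:
R2 <- R2 - (-1)*R1:  [  0  -1  -4 ]
R3 <- R3 - (2)*R1:  [  0  -1  -8 ]
R3 <- R3 - (1)*R2:  [  0   0  -4 ]
Multipliers (in order of application): m_{21} = -1, m_{31} = 2, m_{32} = 1

multipliers: -1, 2, 1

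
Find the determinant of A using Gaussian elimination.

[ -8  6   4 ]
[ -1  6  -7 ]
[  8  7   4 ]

det(A) = -1116

Forward elimination:
R2 <- R2 - (1/8)*R1:  [     0   21/4  -15/2 ]
R3 <- R3 - (-1)*R1:  [  0  13   8 ]
R3 <- R3 - (52/21)*R2:  [     0      0  186/7 ]
Upper-triangular form:
[ -8     6      4 ]
[  0  21/4  -15/2 ]
[  0     0  186/7 ]
det(A) = (-1)^0 * (-8) * (21/4) * (186/7) = -1116  (0 row swaps -> sign +1)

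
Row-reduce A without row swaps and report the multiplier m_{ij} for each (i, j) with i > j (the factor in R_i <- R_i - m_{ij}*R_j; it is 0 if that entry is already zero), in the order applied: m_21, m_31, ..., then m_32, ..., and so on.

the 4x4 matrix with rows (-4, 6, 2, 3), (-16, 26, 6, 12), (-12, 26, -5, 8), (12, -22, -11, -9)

Forward elimination:
R2 <- R2 - (4)*R1:  [  0   2  -2   0 ]
R3 <- R3 - (3)*R1:  [   0    8  -11   -1 ]
R4 <- R4 - (-3)*R1:  [  0  -4  -5   0 ]
R3 <- R3 - (4)*R2:  [  0   0  -3  -1 ]
R4 <- R4 - (-2)*R2:  [  0   0  -9   0 ]
R4 <- R4 - (3)*R3:  [ 0  0  0  3 ]
Multipliers (in order of application): m_{21} = 4, m_{31} = 3, m_{41} = -3, m_{32} = 4, m_{42} = -2, m_{43} = 3

multipliers: 4, 3, -3, 4, -2, 3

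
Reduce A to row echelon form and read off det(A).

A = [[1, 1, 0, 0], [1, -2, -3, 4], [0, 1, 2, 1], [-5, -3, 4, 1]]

det(A) = 3

Forward elimination:
R2 <- R2 - (1)*R1:  [  0  -3  -3   4 ]
R4 <- R4 - (-5)*R1:  [ 0  2  4  1 ]
R3 <- R3 - (-1/3)*R2:  [   0    0    1  7/3 ]
R4 <- R4 - (-2/3)*R2:  [    0     0     2  11/3 ]
R4 <- R4 - (2)*R3:  [  0   0   0  -1 ]
Upper-triangular form:
[ 1   1   0    0 ]
[ 0  -3  -3    4 ]
[ 0   0   1  7/3 ]
[ 0   0   0   -1 ]
det(A) = (-1)^0 * (1) * (-3) * (1) * (-1) = 3  (0 row swaps -> sign +1)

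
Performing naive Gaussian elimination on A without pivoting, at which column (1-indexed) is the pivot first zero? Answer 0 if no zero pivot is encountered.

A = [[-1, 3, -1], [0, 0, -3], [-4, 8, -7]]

Naive forward elimination:
R3 <- R3 - (4)*R1:  [  0  -4  -3 ]
Matrix at this point:
[ -1   3  -1 ]
[  0   0  -3 ]
[  0  -4  -3 ]
Pivot entry (2,2) is zero but row 3 has -4 in column 2 -> naive elimination stops; a row interchange (e.g. R2 <-> R3) would be required here.

first zero-pivot column = 2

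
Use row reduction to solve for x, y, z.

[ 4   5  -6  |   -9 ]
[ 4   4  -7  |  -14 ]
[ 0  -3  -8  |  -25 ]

Forward elimination on [A|b]:
R2 <- R2 - (1)*R1:  [  0  -1  -1  -5 ]
R3 <- R3 - (3)*R2:  [   0    0   -5  -10 ]
Row echelon form:
[ 4   5  -6  |   -9 ]
[ 0  -1  -1  |   -5 ]
[ 0   0  -5  |  -10 ]
Back-substitution:
z = (-10) / -5 = 2
y = (-5 - (-1)*(2)) / -1 = 3
x = (-9 - (5)*(3) - (-6)*(2)) / 4 = -3

(-3, 3, 2)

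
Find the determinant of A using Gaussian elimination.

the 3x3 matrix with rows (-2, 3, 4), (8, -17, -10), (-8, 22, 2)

det(A) = -20

Forward elimination:
R2 <- R2 - (-4)*R1:  [  0  -5   6 ]
R3 <- R3 - (4)*R1:  [   0   10  -14 ]
R3 <- R3 - (-2)*R2:  [  0   0  -2 ]
Upper-triangular form:
[ -2   3   4 ]
[  0  -5   6 ]
[  0   0  -2 ]
det(A) = (-1)^0 * (-2) * (-5) * (-2) = -20  (0 row swaps -> sign +1)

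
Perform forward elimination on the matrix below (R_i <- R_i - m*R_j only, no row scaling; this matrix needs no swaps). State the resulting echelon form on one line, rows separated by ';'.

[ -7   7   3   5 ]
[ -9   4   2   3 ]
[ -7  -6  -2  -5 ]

Forward elimination:
R2 <- R2 - (9/7)*R1:  [     0     -5  -13/7  -24/7 ]
R3 <- R3 - (1)*R1:  [   0  -13   -5  -10 ]
R3 <- R3 - (13/5)*R2:  [      0       0   -6/35  -38/35 ]
Row echelon form:
[ -7   7      3       5 ]
[  0  -5  -13/7   -24/7 ]
[  0   0  -6/35  -38/35 ]

REF = [-7 7 3 5; 0 -5 -13/7 -24/7; 0 0 -6/35 -38/35]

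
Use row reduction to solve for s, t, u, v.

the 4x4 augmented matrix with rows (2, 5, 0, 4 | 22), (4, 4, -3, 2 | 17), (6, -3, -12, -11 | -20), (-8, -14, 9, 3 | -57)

Forward elimination on [A|b]:
R2 <- R2 - (2)*R1:  [   0   -6   -3   -6  -27 ]
R3 <- R3 - (3)*R1:  [   0  -18  -12  -23  -86 ]
R4 <- R4 - (-4)*R1:  [  0   6   9  19  31 ]
R3 <- R3 - (3)*R2:  [  0   0  -3  -5  -5 ]
R4 <- R4 - (-1)*R2:  [  0   0   6  13   4 ]
R4 <- R4 - (-2)*R3:  [  0   0   0   3  -6 ]
Row echelon form:
[ 2   5   0   4  |   22 ]
[ 0  -6  -3  -6  |  -27 ]
[ 0   0  -3  -5  |   -5 ]
[ 0   0   0   3  |   -6 ]
Back-substitution:
v = (-6) / 3 = -2
u = (-5 - (-5)*(-2)) / -3 = 5
t = (-27 - (-3)*(5) - (-6)*(-2)) / -6 = 4
s = (22 - (5)*(4) - (4)*(-2)) / 2 = 5

(5, 4, 5, -2)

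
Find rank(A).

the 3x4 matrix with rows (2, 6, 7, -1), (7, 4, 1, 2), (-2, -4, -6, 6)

rank(A) = 3

Row reduction:
R2 <- R2 - (7/2)*R1:  [     0    -17  -47/2   11/2 ]
R3 <- R3 - (-1)*R1:  [ 0  2  1  5 ]
R3 <- R3 - (-2/17)*R2:  [      0       0  -30/17   96/17 ]
Row echelon form:
[ 2    6       7     -1 ]
[ 0  -17   -47/2   11/2 ]
[ 0    0  -30/17  96/17 ]
Nonzero rows / pivot columns: 3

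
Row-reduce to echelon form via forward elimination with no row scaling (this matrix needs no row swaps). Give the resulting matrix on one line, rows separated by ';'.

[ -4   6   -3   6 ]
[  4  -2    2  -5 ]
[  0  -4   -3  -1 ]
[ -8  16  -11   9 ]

REF = [-4 6 -3 6; 0 4 -1 1; 0 0 -4 0; 0 0 0 -4]

Forward elimination:
R2 <- R2 - (-1)*R1:  [  0   4  -1   1 ]
R4 <- R4 - (2)*R1:  [  0   4  -5  -3 ]
R3 <- R3 - (-1)*R2:  [  0   0  -4   0 ]
R4 <- R4 - (1)*R2:  [  0   0  -4  -4 ]
R4 <- R4 - (1)*R3:  [  0   0   0  -4 ]
Row echelon form:
[ -4  6  -3   6 ]
[  0  4  -1   1 ]
[  0  0  -4   0 ]
[  0  0   0  -4 ]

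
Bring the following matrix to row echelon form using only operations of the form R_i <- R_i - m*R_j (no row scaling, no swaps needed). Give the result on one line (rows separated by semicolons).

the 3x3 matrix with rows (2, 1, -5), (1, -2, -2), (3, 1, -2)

REF = [2 1 -5; 0 -5/2 1/2; 0 0 27/5]

Forward elimination:
R2 <- R2 - (1/2)*R1:  [    0  -5/2   1/2 ]
R3 <- R3 - (3/2)*R1:  [    0  -1/2  11/2 ]
R3 <- R3 - (1/5)*R2:  [    0     0  27/5 ]
Row echelon form:
[ 2     1    -5 ]
[ 0  -5/2   1/2 ]
[ 0     0  27/5 ]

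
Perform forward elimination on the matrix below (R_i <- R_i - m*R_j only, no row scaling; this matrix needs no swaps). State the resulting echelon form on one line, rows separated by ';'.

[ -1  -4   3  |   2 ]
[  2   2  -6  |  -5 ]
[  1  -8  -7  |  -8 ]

REF = [-1 -4 3 2; 0 -6 0 -1; 0 0 -4 -4]

Forward elimination:
R2 <- R2 - (-2)*R1:  [  0  -6   0  -1 ]
R3 <- R3 - (-1)*R1:  [   0  -12   -4   -6 ]
R3 <- R3 - (2)*R2:  [  0   0  -4  -4 ]
Row echelon form:
[ -1  -4   3  |   2 ]
[  0  -6   0  |  -1 ]
[  0   0  -4  |  -4 ]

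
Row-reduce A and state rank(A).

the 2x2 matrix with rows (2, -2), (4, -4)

rank(A) = 1

Row reduction:
R2 <- R2 - (2)*R1:  [ 0  0 ]
Row echelon form:
[ 2  -2 ]
[ 0   0 ]
Nonzero rows / pivot columns: 1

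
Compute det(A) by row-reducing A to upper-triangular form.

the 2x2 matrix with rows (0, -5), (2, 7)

det(A) = 10

Forward elimination:
R1 <-> R2   (pivot in column 1 was zero)
[ 2   7 ]
[ 0  -5 ]
Upper-triangular form:
[ 2   7 ]
[ 0  -5 ]
det(A) = (-1)^1 * (2) * (-5) = 10  (1 row swap -> sign -1)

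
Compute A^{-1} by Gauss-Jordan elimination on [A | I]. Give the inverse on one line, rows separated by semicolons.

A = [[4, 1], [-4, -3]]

inverse = [3/8 1/8; -1/2 -1/2]

Gauss-Jordan on [A | I]:
R1 <- (1/4)*R1:  [   1  1/4  |  1/4    0 ]
R2 <- R2 - (-4)*R1:  [  0  -2  |   1   1 ]
R2 <- (1/-2)*R2:  [    0     1  |  -1/2  -1/2 ]
R1 <- R1 - (1/4)*R2:  [   1    0  |  3/8  1/8 ]
Right block of [I | A^{-1}] is the inverse:
[  3/8   1/8 ]
[ -1/2  -1/2 ]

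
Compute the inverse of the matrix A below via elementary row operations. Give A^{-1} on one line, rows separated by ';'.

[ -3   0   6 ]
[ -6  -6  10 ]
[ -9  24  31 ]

Gauss-Jordan on [A | I]:
R1 <- (1/-3)*R1:  [    1     0    -2  |  -1/3     0     0 ]
R2 <- R2 - (-6)*R1:  [  0  -6  -2  |  -2   1   0 ]
R3 <- R3 - (-9)*R1:  [  0  24  13  |  -3   0   1 ]
R2 <- (1/-6)*R2:  [    0     1   1/3  |   1/3  -1/6     0 ]
R3 <- R3 - (24)*R2:  [   0    0    5  |  -11    4    1 ]
R3 <- (1/5)*R3:  [     0      0      1  |  -11/5    4/5    1/5 ]
R1 <- R1 - (-2)*R3:  [      1       0       0  |  -71/15     8/5     2/5 ]
R2 <- R2 - (1/3)*R3:  [      0       1       0  |   16/15  -13/30   -1/15 ]
Right block of [I | A^{-1}] is the inverse:
[ -71/15     8/5    2/5 ]
[  16/15  -13/30  -1/15 ]
[  -11/5     4/5    1/5 ]

inverse = [-71/15 8/5 2/5; 16/15 -13/30 -1/15; -11/5 4/5 1/5]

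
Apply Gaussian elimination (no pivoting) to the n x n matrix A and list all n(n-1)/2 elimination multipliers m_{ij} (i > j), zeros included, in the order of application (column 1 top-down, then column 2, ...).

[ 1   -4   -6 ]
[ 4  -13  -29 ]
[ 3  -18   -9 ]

multipliers: 4, 3, -2

Forward elimination:
R2 <- R2 - (4)*R1:  [  0   3  -5 ]
R3 <- R3 - (3)*R1:  [  0  -6   9 ]
R3 <- R3 - (-2)*R2:  [  0   0  -1 ]
Multipliers (in order of application): m_{21} = 4, m_{31} = 3, m_{32} = -2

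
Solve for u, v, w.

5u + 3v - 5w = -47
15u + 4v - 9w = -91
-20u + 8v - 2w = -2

Forward elimination on [A|b]:
R2 <- R2 - (3)*R1:  [  0  -5   6  50 ]
R3 <- R3 - (-4)*R1:  [    0    20   -22  -190 ]
R3 <- R3 - (-4)*R2:  [  0   0   2  10 ]
Row echelon form:
[ 5   3  -5  |  -47 ]
[ 0  -5   6  |   50 ]
[ 0   0   2  |   10 ]
Back-substitution:
w = (10) / 2 = 5
v = (50 - (6)*(5)) / -5 = -4
u = (-47 - (3)*(-4) - (-5)*(5)) / 5 = -2

(-2, -4, 5)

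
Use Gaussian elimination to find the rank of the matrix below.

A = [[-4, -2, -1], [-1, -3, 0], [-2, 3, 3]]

Row reduction:
R2 <- R2 - (1/4)*R1:  [    0  -5/2   1/4 ]
R3 <- R3 - (1/2)*R1:  [   0    4  7/2 ]
R3 <- R3 - (-8/5)*R2:  [     0      0  39/10 ]
Row echelon form:
[ -4    -2     -1 ]
[  0  -5/2    1/4 ]
[  0     0  39/10 ]
Nonzero rows / pivot columns: 3

rank(A) = 3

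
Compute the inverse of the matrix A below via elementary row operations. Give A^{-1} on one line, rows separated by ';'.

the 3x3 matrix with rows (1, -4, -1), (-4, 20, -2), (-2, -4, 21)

Gauss-Jordan on [A | I]:
R2 <- R2 - (-4)*R1:  [  0   4  -6  |   4   1   0 ]
R3 <- R3 - (-2)*R1:  [   0  -12   19  |    2    0    1 ]
R2 <- (1/4)*R2:  [    0     1  -3/2  |     1   1/4     0 ]
R1 <- R1 - (-4)*R2:  [  1   0  -7  |   5   1   0 ]
R3 <- R3 - (-12)*R2:  [  0   0   1  |  14   3   1 ]
R1 <- R1 - (-7)*R3:  [   1    0    0  |  103   22    7 ]
R2 <- R2 - (-3/2)*R3:  [    0     1     0  |    22  19/4   3/2 ]
Right block of [I | A^{-1}] is the inverse:
[ 103    22    7 ]
[  22  19/4  3/2 ]
[  14     3    1 ]

inverse = [103 22 7; 22 19/4 3/2; 14 3 1]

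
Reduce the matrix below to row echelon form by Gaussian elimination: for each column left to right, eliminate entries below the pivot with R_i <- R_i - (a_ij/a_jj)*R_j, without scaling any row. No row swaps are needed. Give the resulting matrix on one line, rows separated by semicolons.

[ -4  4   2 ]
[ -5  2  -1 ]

Forward elimination:
R2 <- R2 - (5/4)*R1:  [    0    -3  -7/2 ]
Row echelon form:
[ -4   4     2 ]
[  0  -3  -7/2 ]

REF = [-4 4 2; 0 -3 -7/2]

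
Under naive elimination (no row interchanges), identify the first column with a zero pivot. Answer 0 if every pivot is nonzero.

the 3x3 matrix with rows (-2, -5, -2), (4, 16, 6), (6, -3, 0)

Naive forward elimination:
R2 <- R2 - (-2)*R1:  [ 0  6  2 ]
R3 <- R3 - (-3)*R1:  [   0  -18   -6 ]
R3 <- R3 - (-3)*R2:  [ 0  0  0 ]
Matrix at this point:
[ -2  -5  -2 ]
[  0   6   2 ]
[  0   0   0 ]
Pivot entry (3,3) in the last row is zero and there are no rows below to swap with -> zero pivot in column 3 (A is singular).

first zero-pivot column = 3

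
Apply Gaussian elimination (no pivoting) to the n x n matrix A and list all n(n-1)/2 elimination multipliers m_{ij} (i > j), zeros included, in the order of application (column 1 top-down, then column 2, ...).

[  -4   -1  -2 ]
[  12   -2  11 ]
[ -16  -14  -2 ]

multipliers: -3, 4, 2

Forward elimination:
R2 <- R2 - (-3)*R1:  [  0  -5   5 ]
R3 <- R3 - (4)*R1:  [   0  -10    6 ]
R3 <- R3 - (2)*R2:  [  0   0  -4 ]
Multipliers (in order of application): m_{21} = -3, m_{31} = 4, m_{32} = 2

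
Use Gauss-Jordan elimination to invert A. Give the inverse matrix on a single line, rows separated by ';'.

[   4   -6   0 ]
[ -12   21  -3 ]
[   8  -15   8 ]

Gauss-Jordan on [A | I]:
R1 <- (1/4)*R1:  [    1  -3/2     0  |   1/4     0     0 ]
R2 <- R2 - (-12)*R1:  [  0   3  -3  |   3   1   0 ]
R3 <- R3 - (8)*R1:  [  0  -3   8  |  -2   0   1 ]
R2 <- (1/3)*R2:  [   0    1   -1  |    1  1/3    0 ]
R1 <- R1 - (-3/2)*R2:  [    1     0  -3/2  |   7/4   1/2     0 ]
R3 <- R3 - (-3)*R2:  [ 0  0  5  |  1  1  1 ]
R3 <- (1/5)*R3:  [   0    0    1  |  1/5  1/5  1/5 ]
R1 <- R1 - (-3/2)*R3:  [     1      0      0  |  41/20    4/5   3/10 ]
R2 <- R2 - (-1)*R3:  [    0     1     0  |   6/5  8/15   1/5 ]
Right block of [I | A^{-1}] is the inverse:
[ 41/20   4/5  3/10 ]
[   6/5  8/15   1/5 ]
[   1/5   1/5   1/5 ]

inverse = [41/20 4/5 3/10; 6/5 8/15 1/5; 1/5 1/5 1/5]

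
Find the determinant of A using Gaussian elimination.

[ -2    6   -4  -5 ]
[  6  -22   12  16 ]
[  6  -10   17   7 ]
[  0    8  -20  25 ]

Forward elimination:
R2 <- R2 - (-3)*R1:  [  0  -4   0   1 ]
R3 <- R3 - (-3)*R1:  [  0   8   5  -8 ]
R3 <- R3 - (-2)*R2:  [  0   0   5  -6 ]
R4 <- R4 - (-2)*R2:  [   0    0  -20   27 ]
R4 <- R4 - (-4)*R3:  [ 0  0  0  3 ]
Upper-triangular form:
[ -2   6  -4  -5 ]
[  0  -4   0   1 ]
[  0   0   5  -6 ]
[  0   0   0   3 ]
det(A) = (-1)^0 * (-2) * (-4) * (5) * (3) = 120  (0 row swaps -> sign +1)

det(A) = 120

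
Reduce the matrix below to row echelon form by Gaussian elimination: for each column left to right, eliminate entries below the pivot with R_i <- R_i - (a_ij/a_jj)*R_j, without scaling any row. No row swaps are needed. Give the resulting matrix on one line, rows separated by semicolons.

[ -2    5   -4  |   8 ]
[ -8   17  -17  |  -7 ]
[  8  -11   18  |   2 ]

REF = [-2 5 -4 8; 0 -3 -1 -39; 0 0 -1 -83]

Forward elimination:
R2 <- R2 - (4)*R1:  [   0   -3   -1  -39 ]
R3 <- R3 - (-4)*R1:  [  0   9   2  34 ]
R3 <- R3 - (-3)*R2:  [   0    0   -1  -83 ]
Row echelon form:
[ -2   5  -4  |    8 ]
[  0  -3  -1  |  -39 ]
[  0   0  -1  |  -83 ]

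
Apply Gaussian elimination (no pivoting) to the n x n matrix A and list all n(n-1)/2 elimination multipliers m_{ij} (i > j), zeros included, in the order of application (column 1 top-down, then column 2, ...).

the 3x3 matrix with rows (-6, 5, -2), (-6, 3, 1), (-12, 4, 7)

Forward elimination:
R2 <- R2 - (1)*R1:  [  0  -2   3 ]
R3 <- R3 - (2)*R1:  [  0  -6  11 ]
R3 <- R3 - (3)*R2:  [ 0  0  2 ]
Multipliers (in order of application): m_{21} = 1, m_{31} = 2, m_{32} = 3

multipliers: 1, 2, 3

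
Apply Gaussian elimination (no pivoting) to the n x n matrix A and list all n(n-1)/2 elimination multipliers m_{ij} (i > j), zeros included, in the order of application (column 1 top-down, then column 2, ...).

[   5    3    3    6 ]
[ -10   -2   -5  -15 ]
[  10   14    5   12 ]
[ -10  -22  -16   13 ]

Forward elimination:
R2 <- R2 - (-2)*R1:  [  0   4   1  -3 ]
R3 <- R3 - (2)*R1:  [  0   8  -1   0 ]
R4 <- R4 - (-2)*R1:  [   0  -16  -10   25 ]
R3 <- R3 - (2)*R2:  [  0   0  -3   6 ]
R4 <- R4 - (-4)*R2:  [  0   0  -6  13 ]
R4 <- R4 - (2)*R3:  [ 0  0  0  1 ]
Multipliers (in order of application): m_{21} = -2, m_{31} = 2, m_{41} = -2, m_{32} = 2, m_{42} = -4, m_{43} = 2

multipliers: -2, 2, -2, 2, -4, 2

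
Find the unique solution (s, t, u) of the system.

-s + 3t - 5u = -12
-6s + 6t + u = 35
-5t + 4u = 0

(-1, 4, 5)

Forward elimination on [A|b]:
R2 <- R2 - (6)*R1:  [   0  -12   31  107 ]
R3 <- R3 - (5/12)*R2:  [       0        0  -107/12  -535/12 ]
Row echelon form:
[ -1    3       -5  |      -12 ]
[  0  -12       31  |      107 ]
[  0    0  -107/12  |  -535/12 ]
Back-substitution:
u = (-535/12) / (-107/12) = 5
t = (107 - (31)*(5)) / -12 = 4
s = (-12 - (3)*(4) - (-5)*(5)) / -1 = -1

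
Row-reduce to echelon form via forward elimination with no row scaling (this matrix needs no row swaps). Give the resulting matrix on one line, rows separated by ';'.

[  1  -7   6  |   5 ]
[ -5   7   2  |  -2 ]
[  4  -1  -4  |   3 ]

Forward elimination:
R2 <- R2 - (-5)*R1:  [   0  -28   32   23 ]
R3 <- R3 - (4)*R1:  [   0   27  -28  -17 ]
R3 <- R3 - (-27/28)*R2:  [      0       0    20/7  145/28 ]
Row echelon form:
[ 1   -7     6  |       5 ]
[ 0  -28    32  |      23 ]
[ 0    0  20/7  |  145/28 ]

REF = [1 -7 6 5; 0 -28 32 23; 0 0 20/7 145/28]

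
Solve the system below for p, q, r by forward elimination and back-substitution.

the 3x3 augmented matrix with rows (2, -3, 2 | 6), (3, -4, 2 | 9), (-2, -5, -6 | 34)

Forward elimination on [A|b]:
R2 <- R2 - (3/2)*R1:  [   0  1/2   -1    0 ]
R3 <- R3 - (-1)*R1:  [  0  -8  -4  40 ]
R3 <- R3 - (-16)*R2:  [   0    0  -20   40 ]
Row echelon form:
[ 2   -3    2  |   6 ]
[ 0  1/2   -1  |   0 ]
[ 0    0  -20  |  40 ]
Back-substitution:
r = (40) / -20 = -2
q = (0 - (-1)*(-2)) / (1/2) = -4
p = (6 - (-3)*(-4) - (2)*(-2)) / 2 = -1

(-1, -4, -2)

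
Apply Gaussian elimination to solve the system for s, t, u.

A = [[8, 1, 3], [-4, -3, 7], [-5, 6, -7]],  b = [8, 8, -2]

(0, 2, 2)

Forward elimination on [A|b]:
R2 <- R2 - (-1/2)*R1:  [    0  -5/2  17/2    12 ]
R3 <- R3 - (-5/8)*R1:  [     0   53/8  -41/8      3 ]
R3 <- R3 - (-53/20)*R2:  [     0      0   87/5  174/5 ]
Row echelon form:
[ 8     1     3  |      8 ]
[ 0  -5/2  17/2  |     12 ]
[ 0     0  87/5  |  174/5 ]
Back-substitution:
u = (174/5) / (87/5) = 2
t = (12 - (17/2)*(2)) / (-5/2) = 2
s = (8 - (1)*(2) - (3)*(2)) / 8 = 0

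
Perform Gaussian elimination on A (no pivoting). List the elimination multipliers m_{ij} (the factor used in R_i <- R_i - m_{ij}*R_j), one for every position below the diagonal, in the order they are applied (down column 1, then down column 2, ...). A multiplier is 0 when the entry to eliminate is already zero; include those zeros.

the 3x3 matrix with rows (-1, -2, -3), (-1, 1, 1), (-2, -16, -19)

multipliers: 1, 2, -4

Forward elimination:
R2 <- R2 - (1)*R1:  [ 0  3  4 ]
R3 <- R3 - (2)*R1:  [   0  -12  -13 ]
R3 <- R3 - (-4)*R2:  [ 0  0  3 ]
Multipliers (in order of application): m_{21} = 1, m_{31} = 2, m_{32} = -4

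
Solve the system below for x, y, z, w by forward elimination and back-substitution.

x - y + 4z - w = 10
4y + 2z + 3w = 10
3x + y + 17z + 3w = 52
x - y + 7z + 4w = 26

Forward elimination on [A|b]:
R3 <- R3 - (3)*R1:  [  0   4   5   6  22 ]
R4 <- R4 - (1)*R1:  [  0   0   3   5  16 ]
R3 <- R3 - (1)*R2:  [  0   0   3   3  12 ]
R4 <- R4 - (1)*R3:  [ 0  0  0  2  4 ]
Row echelon form:
[ 1  -1  4  -1  |  10 ]
[ 0   4  2   3  |  10 ]
[ 0   0  3   3  |  12 ]
[ 0   0  0   2  |   4 ]
Back-substitution:
w = (4) / 2 = 2
z = (12 - (3)*(2)) / 3 = 2
y = (10 - (2)*(2) - (3)*(2)) / 4 = 0
x = (10 - (-1)*(0) - (4)*(2) - (-1)*(2)) / 1 = 4

(4, 0, 2, 2)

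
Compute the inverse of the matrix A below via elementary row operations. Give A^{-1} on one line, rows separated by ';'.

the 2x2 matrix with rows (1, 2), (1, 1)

Gauss-Jordan on [A | I]:
R2 <- R2 - (1)*R1:  [  0  -1  |  -1   1 ]
R2 <- (1/-1)*R2:  [  0   1  |   1  -1 ]
R1 <- R1 - (2)*R2:  [  1   0  |  -1   2 ]
Right block of [I | A^{-1}] is the inverse:
[ -1   2 ]
[  1  -1 ]

inverse = [-1 2; 1 -1]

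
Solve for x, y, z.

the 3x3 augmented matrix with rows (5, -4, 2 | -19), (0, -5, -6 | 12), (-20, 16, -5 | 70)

(-3, 0, -2)

Forward elimination on [A|b]:
R3 <- R3 - (-4)*R1:  [  0   0   3  -6 ]
Row echelon form:
[ 5  -4   2  |  -19 ]
[ 0  -5  -6  |   12 ]
[ 0   0   3  |   -6 ]
Back-substitution:
z = (-6) / 3 = -2
y = (12 - (-6)*(-2)) / -5 = 0
x = (-19 - (-4)*(0) - (2)*(-2)) / 5 = -3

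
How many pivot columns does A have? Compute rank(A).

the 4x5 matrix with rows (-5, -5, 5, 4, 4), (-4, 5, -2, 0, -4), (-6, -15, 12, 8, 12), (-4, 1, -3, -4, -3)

rank(A) = 3

Row reduction:
R2 <- R2 - (4/5)*R1:  [     0      9     -6  -16/5  -36/5 ]
R3 <- R3 - (6/5)*R1:  [    0    -9     6  16/5  36/5 ]
R4 <- R4 - (4/5)*R1:  [     0      5     -7  -36/5  -31/5 ]
R3 <- R3 - (-1)*R2:  [ 0  0  0  0  0 ]
R4 <- R4 - (5/9)*R2:  [       0        0    -11/3  -244/45    -11/5 ]
R3 <-> R4   (pivot in column 3 was zero)
[ -5  -5      5        4      4 ]
[  0   9     -6    -16/5  -36/5 ]
[  0   0  -11/3  -244/45  -11/5 ]
[  0   0      0        0      0 ]
Row echelon form:
[ -5  -5      5        4      4 ]
[  0   9     -6    -16/5  -36/5 ]
[  0   0  -11/3  -244/45  -11/5 ]
[  0   0      0        0      0 ]
Nonzero rows / pivot columns: 3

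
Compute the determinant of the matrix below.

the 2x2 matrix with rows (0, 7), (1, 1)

det(A) = -7

Forward elimination:
R1 <-> R2   (pivot in column 1 was zero)
[ 1  1 ]
[ 0  7 ]
Upper-triangular form:
[ 1  1 ]
[ 0  7 ]
det(A) = (-1)^1 * (1) * (7) = -7  (1 row swap -> sign -1)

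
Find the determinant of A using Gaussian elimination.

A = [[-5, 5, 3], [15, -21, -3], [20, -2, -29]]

det(A) = 30

Forward elimination:
R2 <- R2 - (-3)*R1:  [  0  -6   6 ]
R3 <- R3 - (-4)*R1:  [   0   18  -17 ]
R3 <- R3 - (-3)*R2:  [ 0  0  1 ]
Upper-triangular form:
[ -5   5  3 ]
[  0  -6  6 ]
[  0   0  1 ]
det(A) = (-1)^0 * (-5) * (-6) * (1) = 30  (0 row swaps -> sign +1)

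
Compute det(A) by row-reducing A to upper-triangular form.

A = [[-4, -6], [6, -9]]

Forward elimination:
R2 <- R2 - (-3/2)*R1:  [   0  -18 ]
Upper-triangular form:
[ -4   -6 ]
[  0  -18 ]
det(A) = (-1)^0 * (-4) * (-18) = 72  (0 row swaps -> sign +1)

det(A) = 72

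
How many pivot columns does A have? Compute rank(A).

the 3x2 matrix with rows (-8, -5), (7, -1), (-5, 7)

rank(A) = 2

Row reduction:
R2 <- R2 - (-7/8)*R1:  [     0  -43/8 ]
R3 <- R3 - (5/8)*R1:  [    0  81/8 ]
R3 <- R3 - (-81/43)*R2:  [ 0  0 ]
Row echelon form:
[ -8     -5 ]
[  0  -43/8 ]
[  0      0 ]
Nonzero rows / pivot columns: 2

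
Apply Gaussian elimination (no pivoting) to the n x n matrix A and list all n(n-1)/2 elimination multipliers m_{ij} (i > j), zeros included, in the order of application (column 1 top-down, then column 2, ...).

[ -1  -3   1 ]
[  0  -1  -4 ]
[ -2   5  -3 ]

Forward elimination:
R2: entry in column 1 is already 0 -> m_{21} = 0 (no row operation needed)
R3 <- R3 - (2)*R1:  [  0  11  -5 ]
R3 <- R3 - (-11)*R2:  [   0    0  -49 ]
Multipliers (in order of application): m_{21} = 0, m_{31} = 2, m_{32} = -11

multipliers: 0, 2, -11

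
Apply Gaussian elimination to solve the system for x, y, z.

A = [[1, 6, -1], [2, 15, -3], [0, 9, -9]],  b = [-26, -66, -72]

(-3, -3, 5)

Forward elimination on [A|b]:
R2 <- R2 - (2)*R1:  [   0    3   -1  -14 ]
R3 <- R3 - (3)*R2:  [   0    0   -6  -30 ]
Row echelon form:
[ 1  6  -1  |  -26 ]
[ 0  3  -1  |  -14 ]
[ 0  0  -6  |  -30 ]
Back-substitution:
z = (-30) / -6 = 5
y = (-14 - (-1)*(5)) / 3 = -3
x = (-26 - (6)*(-3) - (-1)*(5)) / 1 = -3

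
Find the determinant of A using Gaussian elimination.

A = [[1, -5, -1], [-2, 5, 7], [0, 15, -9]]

det(A) = -30

Forward elimination:
R2 <- R2 - (-2)*R1:  [  0  -5   5 ]
R3 <- R3 - (-3)*R2:  [ 0  0  6 ]
Upper-triangular form:
[ 1  -5  -1 ]
[ 0  -5   5 ]
[ 0   0   6 ]
det(A) = (-1)^0 * (1) * (-5) * (6) = -30  (0 row swaps -> sign +1)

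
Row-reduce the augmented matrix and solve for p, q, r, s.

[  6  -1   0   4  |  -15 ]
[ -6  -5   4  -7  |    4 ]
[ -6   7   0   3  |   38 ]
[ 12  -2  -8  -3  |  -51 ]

Forward elimination on [A|b]:
R2 <- R2 - (-1)*R1:  [   0   -6    4   -3  -11 ]
R3 <- R3 - (-1)*R1:  [  0   6   0   7  23 ]
R4 <- R4 - (2)*R1:  [   0    0   -8  -11  -21 ]
R3 <- R3 - (-1)*R2:  [  0   0   4   4  12 ]
R4 <- R4 - (-2)*R3:  [  0   0   0  -3   3 ]
Row echelon form:
[ 6  -1  0   4  |  -15 ]
[ 0  -6  4  -3  |  -11 ]
[ 0   0  4   4  |   12 ]
[ 0   0  0  -3  |    3 ]
Back-substitution:
s = (3) / -3 = -1
r = (12 - (4)*(-1)) / 4 = 4
q = (-11 - (4)*(4) - (-3)*(-1)) / -6 = 5
p = (-15 - (-1)*(5) - (4)*(-1)) / 6 = -1

(-1, 5, 4, -1)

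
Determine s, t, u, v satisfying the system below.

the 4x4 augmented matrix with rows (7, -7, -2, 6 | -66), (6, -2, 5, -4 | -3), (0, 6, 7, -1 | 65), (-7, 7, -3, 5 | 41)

(-3, 5, 5, 0)

Forward elimination on [A|b]:
R2 <- R2 - (6/7)*R1:  [     0      4   47/7  -64/7  375/7 ]
R4 <- R4 - (-1)*R1:  [   0    0   -5   11  -25 ]
R3 <- R3 - (3/2)*R2:  [       0        0   -43/14     89/7  -215/14 ]
R4 <- R4 - (70/43)*R3:  [       0        0        0  -417/43        0 ]
Row echelon form:
[ 7  -7      -2        6  |      -66 ]
[ 0   4    47/7    -64/7  |    375/7 ]
[ 0   0  -43/14     89/7  |  -215/14 ]
[ 0   0       0  -417/43  |        0 ]
Back-substitution:
v = (0) / (-417/43) = 0
u = (-215/14 - (89/7)*(0)) / (-43/14) = 5
t = (375/7 - (47/7)*(5) - (-64/7)*(0)) / 4 = 5
s = (-66 - (-7)*(5) - (-2)*(5) - (6)*(0)) / 7 = -3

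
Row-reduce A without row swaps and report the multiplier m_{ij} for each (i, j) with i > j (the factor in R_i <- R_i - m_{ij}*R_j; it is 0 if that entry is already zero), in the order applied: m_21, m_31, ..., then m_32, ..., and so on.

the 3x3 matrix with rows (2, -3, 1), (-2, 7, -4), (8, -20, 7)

Forward elimination:
R2 <- R2 - (-1)*R1:  [  0   4  -3 ]
R3 <- R3 - (4)*R1:  [  0  -8   3 ]
R3 <- R3 - (-2)*R2:  [  0   0  -3 ]
Multipliers (in order of application): m_{21} = -1, m_{31} = 4, m_{32} = -2

multipliers: -1, 4, -2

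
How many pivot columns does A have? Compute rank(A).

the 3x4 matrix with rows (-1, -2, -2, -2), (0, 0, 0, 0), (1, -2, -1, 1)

Row reduction:
R3 <- R3 - (-1)*R1:  [  0  -4  -3  -1 ]
R2 <-> R3   (pivot in column 2 was zero)
[ -1  -2  -2  -2 ]
[  0  -4  -3  -1 ]
[  0   0   0   0 ]
Row echelon form:
[ -1  -2  -2  -2 ]
[  0  -4  -3  -1 ]
[  0   0   0   0 ]
Nonzero rows / pivot columns: 2

rank(A) = 2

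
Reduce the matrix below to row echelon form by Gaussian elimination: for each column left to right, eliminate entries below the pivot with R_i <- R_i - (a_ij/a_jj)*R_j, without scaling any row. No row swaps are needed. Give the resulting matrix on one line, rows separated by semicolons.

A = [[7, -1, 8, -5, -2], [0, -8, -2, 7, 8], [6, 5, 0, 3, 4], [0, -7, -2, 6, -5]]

REF = [7 -1 8 -5 -2; 0 -8 -2 7 8; 0 0 -233/28 695/56 81/7; 0 0 0 -116/233 -2877/233]

Forward elimination:
R3 <- R3 - (6/7)*R1:  [     0   41/7  -48/7   51/7   40/7 ]
R3 <- R3 - (-41/56)*R2:  [       0        0  -233/28   695/56     81/7 ]
R4 <- R4 - (7/8)*R2:  [    0     0  -1/4  -1/8   -12 ]
R4 <- R4 - (7/233)*R3:  [         0          0          0   -116/233  -2877/233 ]
Row echelon form:
[ 7  -1        8        -5         -2 ]
[ 0  -8       -2         7          8 ]
[ 0   0  -233/28    695/56       81/7 ]
[ 0   0        0  -116/233  -2877/233 ]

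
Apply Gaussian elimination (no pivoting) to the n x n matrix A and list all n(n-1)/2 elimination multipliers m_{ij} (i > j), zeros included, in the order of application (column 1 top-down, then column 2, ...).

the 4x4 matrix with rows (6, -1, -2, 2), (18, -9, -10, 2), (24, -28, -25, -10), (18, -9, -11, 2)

multipliers: 3, 4, 3, 4, 1, 1

Forward elimination:
R2 <- R2 - (3)*R1:  [  0  -6  -4  -4 ]
R3 <- R3 - (4)*R1:  [   0  -24  -17  -18 ]
R4 <- R4 - (3)*R1:  [  0  -6  -5  -4 ]
R3 <- R3 - (4)*R2:  [  0   0  -1  -2 ]
R4 <- R4 - (1)*R2:  [  0   0  -1   0 ]
R4 <- R4 - (1)*R3:  [ 0  0  0  2 ]
Multipliers (in order of application): m_{21} = 3, m_{31} = 4, m_{41} = 3, m_{32} = 4, m_{42} = 1, m_{43} = 1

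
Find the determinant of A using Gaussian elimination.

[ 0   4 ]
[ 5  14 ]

det(A) = -20

Forward elimination:
R1 <-> R2   (pivot in column 1 was zero)
[ 5  14 ]
[ 0   4 ]
Upper-triangular form:
[ 5  14 ]
[ 0   4 ]
det(A) = (-1)^1 * (5) * (4) = -20  (1 row swap -> sign -1)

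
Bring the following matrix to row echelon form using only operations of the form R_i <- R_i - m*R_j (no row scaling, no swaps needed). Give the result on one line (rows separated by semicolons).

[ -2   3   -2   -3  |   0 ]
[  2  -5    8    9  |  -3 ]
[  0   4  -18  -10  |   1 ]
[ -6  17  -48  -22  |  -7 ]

REF = [-2 3 -2 -3 0; 0 -2 6 6 -3; 0 0 -6 2 -5; 0 0 0 5 -4]

Forward elimination:
R2 <- R2 - (-1)*R1:  [  0  -2   6   6  -3 ]
R4 <- R4 - (3)*R1:  [   0    8  -42  -13   -7 ]
R3 <- R3 - (-2)*R2:  [  0   0  -6   2  -5 ]
R4 <- R4 - (-4)*R2:  [   0    0  -18   11  -19 ]
R4 <- R4 - (3)*R3:  [  0   0   0   5  -4 ]
Row echelon form:
[ -2   3  -2  -3  |   0 ]
[  0  -2   6   6  |  -3 ]
[  0   0  -6   2  |  -5 ]
[  0   0   0   5  |  -4 ]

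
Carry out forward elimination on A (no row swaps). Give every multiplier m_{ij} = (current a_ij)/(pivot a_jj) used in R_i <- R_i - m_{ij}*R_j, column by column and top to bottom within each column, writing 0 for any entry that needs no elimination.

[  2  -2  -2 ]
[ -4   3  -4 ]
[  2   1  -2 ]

Forward elimination:
R2 <- R2 - (-2)*R1:  [  0  -1  -8 ]
R3 <- R3 - (1)*R1:  [ 0  3  0 ]
R3 <- R3 - (-3)*R2:  [   0    0  -24 ]
Multipliers (in order of application): m_{21} = -2, m_{31} = 1, m_{32} = -3

multipliers: -2, 1, -3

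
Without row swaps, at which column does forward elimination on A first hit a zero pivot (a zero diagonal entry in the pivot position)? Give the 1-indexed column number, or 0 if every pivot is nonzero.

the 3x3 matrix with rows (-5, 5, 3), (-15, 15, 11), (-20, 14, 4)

Naive forward elimination:
R2 <- R2 - (3)*R1:  [ 0  0  2 ]
R3 <- R3 - (4)*R1:  [  0  -6  -8 ]
Matrix at this point:
[ -5   5   3 ]
[  0   0   2 ]
[  0  -6  -8 ]
Pivot entry (2,2) is zero but row 3 has -6 in column 2 -> naive elimination stops; a row interchange (e.g. R2 <-> R3) would be required here.

first zero-pivot column = 2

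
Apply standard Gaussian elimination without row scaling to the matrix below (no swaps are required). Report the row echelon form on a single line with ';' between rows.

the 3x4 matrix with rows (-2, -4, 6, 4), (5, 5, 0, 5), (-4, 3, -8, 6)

REF = [-2 -4 6 4; 0 -5 15 15; 0 0 13 31]

Forward elimination:
R2 <- R2 - (-5/2)*R1:  [  0  -5  15  15 ]
R3 <- R3 - (2)*R1:  [   0   11  -20   -2 ]
R3 <- R3 - (-11/5)*R2:  [  0   0  13  31 ]
Row echelon form:
[ -2  -4   6   4 ]
[  0  -5  15  15 ]
[  0   0  13  31 ]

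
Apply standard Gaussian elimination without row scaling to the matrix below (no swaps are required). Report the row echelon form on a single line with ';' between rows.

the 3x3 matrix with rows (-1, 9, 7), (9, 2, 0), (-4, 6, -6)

Forward elimination:
R2 <- R2 - (-9)*R1:  [  0  83  63 ]
R3 <- R3 - (4)*R1:  [   0  -30  -34 ]
R3 <- R3 - (-30/83)*R2:  [       0        0  -932/83 ]
Row echelon form:
[ -1   9        7 ]
[  0  83       63 ]
[  0   0  -932/83 ]

REF = [-1 9 7; 0 83 63; 0 0 -932/83]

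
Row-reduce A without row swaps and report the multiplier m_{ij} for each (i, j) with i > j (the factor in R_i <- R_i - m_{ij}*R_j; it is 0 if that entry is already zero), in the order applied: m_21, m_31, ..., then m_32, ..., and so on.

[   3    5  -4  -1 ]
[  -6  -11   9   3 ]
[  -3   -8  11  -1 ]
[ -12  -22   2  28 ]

multipliers: -2, -1, -4, 3, 2, -4

Forward elimination:
R2 <- R2 - (-2)*R1:  [  0  -1   1   1 ]
R3 <- R3 - (-1)*R1:  [  0  -3   7  -2 ]
R4 <- R4 - (-4)*R1:  [   0   -2  -14   24 ]
R3 <- R3 - (3)*R2:  [  0   0   4  -5 ]
R4 <- R4 - (2)*R2:  [   0    0  -16   22 ]
R4 <- R4 - (-4)*R3:  [ 0  0  0  2 ]
Multipliers (in order of application): m_{21} = -2, m_{31} = -1, m_{41} = -4, m_{32} = 3, m_{42} = 2, m_{43} = -4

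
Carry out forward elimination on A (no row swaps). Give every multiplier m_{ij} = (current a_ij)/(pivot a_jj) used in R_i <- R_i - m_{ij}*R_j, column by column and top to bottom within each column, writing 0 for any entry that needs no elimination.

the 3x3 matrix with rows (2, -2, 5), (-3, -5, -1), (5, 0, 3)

Forward elimination:
R2 <- R2 - (-3/2)*R1:  [    0    -8  13/2 ]
R3 <- R3 - (5/2)*R1:  [     0      5  -19/2 ]
R3 <- R3 - (-5/8)*R2:  [      0       0  -87/16 ]
Multipliers (in order of application): m_{21} = -3/2, m_{31} = 5/2, m_{32} = -5/8

multipliers: -3/2, 5/2, -5/8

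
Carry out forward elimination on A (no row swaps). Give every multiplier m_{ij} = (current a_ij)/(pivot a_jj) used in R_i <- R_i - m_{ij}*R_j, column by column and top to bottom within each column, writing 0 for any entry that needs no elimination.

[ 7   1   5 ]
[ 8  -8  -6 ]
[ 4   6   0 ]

multipliers: 8/7, 4/7, -19/32

Forward elimination:
R2 <- R2 - (8/7)*R1:  [     0  -64/7  -82/7 ]
R3 <- R3 - (4/7)*R1:  [     0   38/7  -20/7 ]
R3 <- R3 - (-19/32)*R2:  [       0        0  -157/16 ]
Multipliers (in order of application): m_{21} = 8/7, m_{31} = 4/7, m_{32} = -19/32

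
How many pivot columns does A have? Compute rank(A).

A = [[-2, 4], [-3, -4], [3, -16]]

Row reduction:
R2 <- R2 - (3/2)*R1:  [   0  -10 ]
R3 <- R3 - (-3/2)*R1:  [   0  -10 ]
R3 <- R3 - (1)*R2:  [ 0  0 ]
Row echelon form:
[ -2    4 ]
[  0  -10 ]
[  0    0 ]
Nonzero rows / pivot columns: 2

rank(A) = 2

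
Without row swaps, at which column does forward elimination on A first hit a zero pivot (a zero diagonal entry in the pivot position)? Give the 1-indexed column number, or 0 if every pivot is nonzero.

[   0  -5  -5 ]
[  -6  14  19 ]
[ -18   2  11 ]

first zero-pivot column = 1

Naive forward elimination:
Pivot entry (1,1) is zero but row 2 has -6 in column 1 -> naive elimination stops; a row interchange (e.g. R1 <-> R2) would be required here.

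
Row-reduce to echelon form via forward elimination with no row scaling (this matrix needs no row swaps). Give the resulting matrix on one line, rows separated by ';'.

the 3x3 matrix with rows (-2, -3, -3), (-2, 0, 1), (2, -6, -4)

Forward elimination:
R2 <- R2 - (1)*R1:  [ 0  3  4 ]
R3 <- R3 - (-1)*R1:  [  0  -9  -7 ]
R3 <- R3 - (-3)*R2:  [ 0  0  5 ]
Row echelon form:
[ -2  -3  -3 ]
[  0   3   4 ]
[  0   0   5 ]

REF = [-2 -3 -3; 0 3 4; 0 0 5]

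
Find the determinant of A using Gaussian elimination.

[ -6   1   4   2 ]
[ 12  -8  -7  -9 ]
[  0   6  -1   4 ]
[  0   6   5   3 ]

det(A) = 216

Forward elimination:
R2 <- R2 - (-2)*R1:  [  0  -6   1  -5 ]
R3 <- R3 - (-1)*R2:  [  0   0   0  -1 ]
R4 <- R4 - (-1)*R2:  [  0   0   6  -2 ]
R3 <-> R4   (pivot in column 3 was zero)
[ -6   1  4   2 ]
[  0  -6  1  -5 ]
[  0   0  6  -2 ]
[  0   0  0  -1 ]
Upper-triangular form:
[ -6   1  4   2 ]
[  0  -6  1  -5 ]
[  0   0  6  -2 ]
[  0   0  0  -1 ]
det(A) = (-1)^1 * (-6) * (-6) * (6) * (-1) = 216  (1 row swap -> sign -1)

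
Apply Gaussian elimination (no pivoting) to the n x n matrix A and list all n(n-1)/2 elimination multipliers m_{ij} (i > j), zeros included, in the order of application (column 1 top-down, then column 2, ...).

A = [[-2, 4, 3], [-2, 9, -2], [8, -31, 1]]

Forward elimination:
R2 <- R2 - (1)*R1:  [  0   5  -5 ]
R3 <- R3 - (-4)*R1:  [   0  -15   13 ]
R3 <- R3 - (-3)*R2:  [  0   0  -2 ]
Multipliers (in order of application): m_{21} = 1, m_{31} = -4, m_{32} = -3

multipliers: 1, -4, -3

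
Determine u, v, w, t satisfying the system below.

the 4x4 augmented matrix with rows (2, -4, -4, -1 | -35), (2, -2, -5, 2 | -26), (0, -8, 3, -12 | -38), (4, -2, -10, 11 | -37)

(-5, 4, 2, 1)

Forward elimination on [A|b]:
R2 <- R2 - (1)*R1:  [  0   2  -1   3   9 ]
R4 <- R4 - (2)*R1:  [  0   6  -2  13  33 ]
R3 <- R3 - (-4)*R2:  [  0   0  -1   0  -2 ]
R4 <- R4 - (3)*R2:  [ 0  0  1  4  6 ]
R4 <- R4 - (-1)*R3:  [ 0  0  0  4  4 ]
Row echelon form:
[ 2  -4  -4  -1  |  -35 ]
[ 0   2  -1   3  |    9 ]
[ 0   0  -1   0  |   -2 ]
[ 0   0   0   4  |    4 ]
Back-substitution:
t = (4) / 4 = 1
w = (-2) / -1 = 2
v = (9 - (-1)*(2) - (3)*(1)) / 2 = 4
u = (-35 - (-4)*(4) - (-4)*(2) - (-1)*(1)) / 2 = -5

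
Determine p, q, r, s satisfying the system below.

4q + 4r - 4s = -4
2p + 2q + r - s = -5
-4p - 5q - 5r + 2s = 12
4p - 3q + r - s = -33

(-4, 4, -2, 3)

Forward elimination on [A|b]:
R1 <-> R2   (pivot in column 1 was zero)
[  2   2   1  -1   -5 ]
[  0   4   4  -4   -4 ]
[ -4  -5  -5   2   12 ]
[  4  -3   1  -1  -33 ]
R3 <- R3 - (-2)*R1:  [  0  -1  -3   0   2 ]
R4 <- R4 - (2)*R1:  [   0   -7   -1    1  -23 ]
R3 <- R3 - (-1/4)*R2:  [  0   0  -2  -1   1 ]
R4 <- R4 - (-7/4)*R2:  [   0    0    6   -6  -30 ]
R4 <- R4 - (-3)*R3:  [   0    0    0   -9  -27 ]
Row echelon form:
[ 2  2   1  -1  |   -5 ]
[ 0  4   4  -4  |   -4 ]
[ 0  0  -2  -1  |    1 ]
[ 0  0   0  -9  |  -27 ]
Back-substitution:
s = (-27) / -9 = 3
r = (1 - (-1)*(3)) / -2 = -2
q = (-4 - (4)*(-2) - (-4)*(3)) / 4 = 4
p = (-5 - (2)*(4) - (1)*(-2) - (-1)*(3)) / 2 = -4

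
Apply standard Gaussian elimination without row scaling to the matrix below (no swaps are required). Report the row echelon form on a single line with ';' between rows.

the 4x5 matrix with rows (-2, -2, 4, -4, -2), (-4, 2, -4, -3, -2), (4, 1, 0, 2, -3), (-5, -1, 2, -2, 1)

REF = [-2 -2 4 -4 -2; 0 6 -12 5 2; 0 0 2 -7/2 -6; 0 0 0 14/3 14/3]

Forward elimination:
R2 <- R2 - (2)*R1:  [   0    6  -12    5    2 ]
R3 <- R3 - (-2)*R1:  [  0  -3   8  -6  -7 ]
R4 <- R4 - (5/2)*R1:  [  0   4  -8   8   6 ]
R3 <- R3 - (-1/2)*R2:  [    0     0     2  -7/2    -6 ]
R4 <- R4 - (2/3)*R2:  [    0     0     0  14/3  14/3 ]
Row echelon form:
[ -2  -2    4    -4    -2 ]
[  0   6  -12     5     2 ]
[  0   0    2  -7/2    -6 ]
[  0   0    0  14/3  14/3 ]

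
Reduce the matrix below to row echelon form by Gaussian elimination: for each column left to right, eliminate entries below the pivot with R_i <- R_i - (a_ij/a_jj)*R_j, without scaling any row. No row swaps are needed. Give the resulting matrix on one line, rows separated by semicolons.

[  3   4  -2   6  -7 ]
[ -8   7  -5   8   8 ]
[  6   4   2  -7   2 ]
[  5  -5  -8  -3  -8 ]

REF = [3 4 -2 6 -7; 0 53/3 -31/3 24 -32/3; 0 0 194/53 -719/53 720/53; 0 0 0 -7709/194 3809/97]

Forward elimination:
R2 <- R2 - (-8/3)*R1:  [     0   53/3  -31/3     24  -32/3 ]
R3 <- R3 - (2)*R1:  [   0   -4    6  -19   16 ]
R4 <- R4 - (5/3)*R1:  [     0  -35/3  -14/3    -13   11/3 ]
R3 <- R3 - (-12/53)*R2:  [       0        0   194/53  -719/53   720/53 ]
R4 <- R4 - (-35/53)*R2:  [       0        0  -609/53   151/53  -179/53 ]
R4 <- R4 - (-609/194)*R3:  [         0          0          0  -7709/194    3809/97 ]
Row echelon form:
[ 3     4      -2          6       -7 ]
[ 0  53/3   -31/3         24    -32/3 ]
[ 0     0  194/53    -719/53   720/53 ]
[ 0     0       0  -7709/194  3809/97 ]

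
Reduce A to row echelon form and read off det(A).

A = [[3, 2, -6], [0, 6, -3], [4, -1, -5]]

Forward elimination:
R3 <- R3 - (4/3)*R1:  [     0  -11/3      3 ]
R3 <- R3 - (-11/18)*R2:  [   0    0  7/6 ]
Upper-triangular form:
[ 3  2   -6 ]
[ 0  6   -3 ]
[ 0  0  7/6 ]
det(A) = (-1)^0 * (3) * (6) * (7/6) = 21  (0 row swaps -> sign +1)

det(A) = 21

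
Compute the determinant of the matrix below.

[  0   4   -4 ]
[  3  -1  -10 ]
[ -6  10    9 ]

Forward elimination:
R1 <-> R2   (pivot in column 1 was zero)
[  3  -1  -10 ]
[  0   4   -4 ]
[ -6  10    9 ]
R3 <- R3 - (-2)*R1:  [   0    8  -11 ]
R3 <- R3 - (2)*R2:  [  0   0  -3 ]
Upper-triangular form:
[ 3  -1  -10 ]
[ 0   4   -4 ]
[ 0   0   -3 ]
det(A) = (-1)^1 * (3) * (4) * (-3) = 36  (1 row swap -> sign -1)

det(A) = 36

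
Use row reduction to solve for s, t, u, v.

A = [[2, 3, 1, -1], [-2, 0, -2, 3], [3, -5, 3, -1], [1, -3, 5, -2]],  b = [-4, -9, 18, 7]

Forward elimination on [A|b]:
R2 <- R2 - (-1)*R1:  [   0    3   -1    2  -13 ]
R3 <- R3 - (3/2)*R1:  [     0  -19/2    3/2    1/2     24 ]
R4 <- R4 - (1/2)*R1:  [    0  -9/2   9/2  -3/2     9 ]
R3 <- R3 - (-19/6)*R2:  [      0       0    -5/3    41/6  -103/6 ]
R4 <- R4 - (-3/2)*R2:  [     0      0      3    3/2  -21/2 ]
R4 <- R4 - (-9/5)*R3:  [      0       0       0    69/5  -207/5 ]
Row echelon form:
[ 2  3     1    -1  |      -4 ]
[ 0  3    -1     2  |     -13 ]
[ 0  0  -5/3  41/6  |  -103/6 ]
[ 0  0     0  69/5  |  -207/5 ]
Back-substitution:
v = (-207/5) / (69/5) = -3
u = (-103/6 - (41/6)*(-3)) / (-5/3) = -2
t = (-13 - (-1)*(-2) - (2)*(-3)) / 3 = -3
s = (-4 - (3)*(-3) - (1)*(-2) - (-1)*(-3)) / 2 = 2

(2, -3, -2, -3)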